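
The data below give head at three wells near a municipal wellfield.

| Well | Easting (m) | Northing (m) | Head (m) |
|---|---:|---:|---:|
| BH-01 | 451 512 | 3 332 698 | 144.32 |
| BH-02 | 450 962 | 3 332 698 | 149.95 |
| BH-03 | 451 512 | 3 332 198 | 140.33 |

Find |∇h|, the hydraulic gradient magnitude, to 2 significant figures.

∂h/∂x = (149.95 − 144.32) / (450962 − 451512) = -0.01024
∂h/∂y = (140.33 − 144.32) / (3332198 − 3332698) = +0.007980
|∇h| = √(-0.01024² + 0.007980²) = 0.01298

0.013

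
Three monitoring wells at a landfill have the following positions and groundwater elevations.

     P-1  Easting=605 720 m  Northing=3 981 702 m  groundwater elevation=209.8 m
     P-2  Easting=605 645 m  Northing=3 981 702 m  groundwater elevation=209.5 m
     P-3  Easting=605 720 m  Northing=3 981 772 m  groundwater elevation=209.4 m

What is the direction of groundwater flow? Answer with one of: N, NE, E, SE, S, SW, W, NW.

NW

∂h/∂x = (209.5 − 209.8) / (605645 − 605720) = +0.004000
∂h/∂y = (209.4 − 209.8) / (3981772 − 3981702) = -0.005714
Flow = −∇h = (-0.004000 east, +0.005714 north), which points northwest.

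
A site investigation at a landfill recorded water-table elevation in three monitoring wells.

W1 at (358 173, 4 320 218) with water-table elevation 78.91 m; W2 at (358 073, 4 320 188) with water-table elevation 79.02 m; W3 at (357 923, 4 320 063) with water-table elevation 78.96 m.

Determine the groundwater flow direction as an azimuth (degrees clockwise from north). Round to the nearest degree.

Taking W1 as reference: W2−W1 = (-100, -30, +0.11); W3−W1 = (-250, -155, +0.05).
Solve a·Δx + b·Δy = Δh: det = (-100)·(-155) − (-250)·(-30) = 8000.
∂h/∂x = [(+0.11)·(-155) − (+0.05)·(-30)] / 8000 = -0.001944
∂h/∂y = [(-100)·(+0.05) − (-250)·(+0.11)] / 8000 = +0.002813
Flow direction (−∇h) has components (+0.001944 E, -0.002813 N).
Azimuth = atan2(E, N) = atan2(+0.001944, -0.002813) = 145.4° ≈ 145°.

145°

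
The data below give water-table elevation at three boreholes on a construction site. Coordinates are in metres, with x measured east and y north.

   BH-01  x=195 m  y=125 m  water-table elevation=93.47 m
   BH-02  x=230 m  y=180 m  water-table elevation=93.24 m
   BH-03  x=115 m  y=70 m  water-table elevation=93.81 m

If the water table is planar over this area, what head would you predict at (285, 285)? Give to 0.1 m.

With h = a·x + b·y + c and BH-01 as origin, the differences give:
  35·a + 55·b = -0.23
  (-80)·a + (-55)·b = +0.34
Eliminate b (×(-55) and ×55, subtract): 2475·a = -6.050 → a = ∂h/∂x = -0.002444
Back-substitute: b = ∂h/∂y = -0.002626.
h(285, 285) = 93.47 + (-0.002444)·(90) + (-0.002626)·(160) = 93.47 -0.220 -0.420 = 92.830 m.

92.8 m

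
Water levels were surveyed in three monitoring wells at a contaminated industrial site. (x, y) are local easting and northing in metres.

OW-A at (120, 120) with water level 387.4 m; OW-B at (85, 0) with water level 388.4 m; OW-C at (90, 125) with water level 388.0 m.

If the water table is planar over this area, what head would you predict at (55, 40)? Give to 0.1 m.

Taking OW-A as reference: OW-B−OW-A = (-35, -120, +1.0); OW-C−OW-A = (-30, 5, +0.6).
Solve a·Δx + b·Δy = Δh: det = (-35)·5 − (-30)·(-120) = -3775.
∂h/∂x = [(+1.0)·5 − (+0.6)·(-120)] / -3775 = -0.02040
∂h/∂y = [(-35)·(+0.6) − (-30)·(+1.0)] / -3775 = -0.002384
h(55, 40) = 387.4 + (-0.02040)·(-65) + (-0.002384)·(-80) = 387.4 +1.326 +0.191 = 388.917 m.

388.9 m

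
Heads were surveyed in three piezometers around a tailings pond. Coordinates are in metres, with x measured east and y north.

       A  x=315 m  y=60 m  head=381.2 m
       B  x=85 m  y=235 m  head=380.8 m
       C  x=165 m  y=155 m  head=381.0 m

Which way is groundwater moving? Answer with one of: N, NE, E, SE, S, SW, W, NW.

Differences from A: to B (Δx, Δy, Δh) = (-230, 175, -0.4); to C = (-150, 95, -0.2).
Determinant of the coordinate differences = (-230)·95 − (-150)·175 = 4400.
∂h/∂x = [(-0.4)·95 − (-0.2)·175] / 4400 = -0.0006818
∂h/∂y = [(-230)·(-0.2) − (-150)·(-0.4)] / 4400 = -0.003182
Flow = −∇h = (+0.0006818 east, +0.003182 north), which points north.

N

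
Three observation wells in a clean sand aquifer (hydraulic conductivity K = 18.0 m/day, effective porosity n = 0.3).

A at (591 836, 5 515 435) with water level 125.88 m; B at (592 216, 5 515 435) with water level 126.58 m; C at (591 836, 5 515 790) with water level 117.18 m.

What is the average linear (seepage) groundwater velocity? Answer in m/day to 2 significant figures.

1.5 m/day

∂h/∂x = (126.58 − 125.88) / (592216 − 591836) = +0.001842
∂h/∂y = (117.18 − 125.88) / (5515790 − 5515435) = -0.02451
|∇h| = √(0.001842² + -0.02451²) = 0.02458
Seepage velocity v = K·i/n = 18.0 × 0.02458 / 0.3 = 1.475 m/day.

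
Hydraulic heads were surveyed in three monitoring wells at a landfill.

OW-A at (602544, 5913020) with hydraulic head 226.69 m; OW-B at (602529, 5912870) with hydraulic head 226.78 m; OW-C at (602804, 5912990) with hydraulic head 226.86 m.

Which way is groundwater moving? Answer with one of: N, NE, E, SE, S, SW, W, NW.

With h = a·x + b·y + c and OW-A as origin, the differences give:
  (-15)·a + (-150)·b = +0.09
  260·a + (-30)·b = +0.17
Eliminate b (×(-30) and ×(-150), subtract): 39450·a = 22.800 → a = ∂h/∂x = +0.0005779
Back-substitute: b = ∂h/∂y = -0.0006578.
Flow = −∇h = (-0.0005779 east, +0.0006578 north), which points northwest.

NW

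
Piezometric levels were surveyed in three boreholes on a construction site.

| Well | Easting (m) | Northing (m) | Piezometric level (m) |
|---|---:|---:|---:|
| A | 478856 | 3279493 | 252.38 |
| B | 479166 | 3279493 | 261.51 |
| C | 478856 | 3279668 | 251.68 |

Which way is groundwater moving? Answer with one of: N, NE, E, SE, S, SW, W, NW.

W

∂h/∂x = (261.51 − 252.38) / (479166 − 478856) = +0.02945
∂h/∂y = (251.68 − 252.38) / (3279668 − 3279493) = -0.004000
Flow = −∇h = (-0.02945 east, +0.004000 north), which points west.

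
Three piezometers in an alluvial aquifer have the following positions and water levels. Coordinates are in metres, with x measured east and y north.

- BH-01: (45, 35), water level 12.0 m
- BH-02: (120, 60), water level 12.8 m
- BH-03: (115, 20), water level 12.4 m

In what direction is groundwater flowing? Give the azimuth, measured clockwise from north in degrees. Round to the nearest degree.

With h = a·x + b·y + c and BH-01 as origin, the differences give:
  75·a + 25·b = +0.8
  70·a + (-15)·b = +0.4
Eliminate b (×(-15) and ×25, subtract): -2875·a = -22.00 → a = ∂h/∂x = +0.007652
Back-substitute: b = ∂h/∂y = +0.009043.
Flow direction (−∇h) has components (-0.007652 E, -0.009043 N).
Azimuth = atan2(E, N) = atan2(-0.007652, -0.009043) = 220.2° ≈ 220°.

220°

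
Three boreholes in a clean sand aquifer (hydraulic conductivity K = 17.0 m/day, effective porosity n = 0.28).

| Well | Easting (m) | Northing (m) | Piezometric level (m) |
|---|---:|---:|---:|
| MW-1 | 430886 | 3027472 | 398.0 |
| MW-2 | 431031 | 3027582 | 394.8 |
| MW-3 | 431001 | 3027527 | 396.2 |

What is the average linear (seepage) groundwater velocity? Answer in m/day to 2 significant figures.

With h = a·x + b·y + c and MW-1 as origin, the differences give:
  145·a + 110·b = -3.2
  115·a + 55·b = -1.8
Eliminate b (×55 and ×110, subtract): -4675·a = 22.00 → a = ∂h/∂x = -0.004706
Back-substitute: b = ∂h/∂y = -0.02289.
|∇h| = √(-0.004706² + -0.02289²) = 0.02337
Seepage velocity v = K·i/n = 17.0 × 0.02337 / 0.28 = 1.419 m/day.

1.4 m/day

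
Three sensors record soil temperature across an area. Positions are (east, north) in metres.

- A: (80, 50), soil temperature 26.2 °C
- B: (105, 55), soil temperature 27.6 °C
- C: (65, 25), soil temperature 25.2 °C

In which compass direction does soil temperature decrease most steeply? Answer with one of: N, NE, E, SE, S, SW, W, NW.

W

Differences from A: to B (Δx, Δy, Δh) = (25, 5, +1.4); to C = (-15, -25, -1.0).
Solve a·Δx + b·Δy = ΔT: det = 25·(-25) − (-15)·5 = -550.
∂T/∂x = [(+1.4)·(-25) − (-1.0)·5] / -550 = +0.05455
∂T/∂y = [25·(-1.0) − (-15)·(+1.4)] / -550 = +0.007273
Steepest decrease is along −∇f = (-0.05455 E, -0.007273 N) → west.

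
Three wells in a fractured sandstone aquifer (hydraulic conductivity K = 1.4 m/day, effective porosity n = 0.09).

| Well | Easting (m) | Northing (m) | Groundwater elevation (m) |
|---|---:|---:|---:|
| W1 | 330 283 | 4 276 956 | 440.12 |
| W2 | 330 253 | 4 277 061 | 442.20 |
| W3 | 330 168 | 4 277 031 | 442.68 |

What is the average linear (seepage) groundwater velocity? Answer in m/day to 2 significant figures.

0.31 m/day

With h = a·x + b·y + c and W1 as origin, the differences give:
  (-30)·a + 105·b = +2.08
  (-115)·a + 75·b = +2.56
Eliminate b (×75 and ×105, subtract): 9825·a = -112.800 → a = ∂h/∂x = -0.01148
Back-substitute: b = ∂h/∂y = +0.01653.
|∇h| = √(-0.01148² + 0.01653²) = 0.02013
Seepage velocity v = K·i/n = 1.4 × 0.02013 / 0.09 = 0.3131 m/day.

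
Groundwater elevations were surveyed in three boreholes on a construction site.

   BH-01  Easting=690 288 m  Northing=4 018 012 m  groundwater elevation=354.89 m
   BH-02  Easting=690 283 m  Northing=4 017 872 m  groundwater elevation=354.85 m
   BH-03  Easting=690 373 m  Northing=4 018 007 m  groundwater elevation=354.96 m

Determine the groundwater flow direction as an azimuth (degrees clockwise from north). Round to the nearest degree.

253°

Taking BH-01 as reference: BH-02−BH-01 = (-5, -140, -0.04); BH-03−BH-01 = (85, -5, +0.07).
Determinant of the coordinate differences = (-5)·(-5) − 85·(-140) = 11925.
∂h/∂x = [(-0.04)·(-5) − (+0.07)·(-140)] / 11925 = +0.0008386
∂h/∂y = [(-5)·(+0.07) − 85·(-0.04)] / 11925 = +0.0002558
Flow direction (−∇h) has components (-0.0008386 E, -0.0002558 N).
Azimuth = atan2(E, N) = atan2(-0.0008386, -0.0002558) = 253.0° ≈ 253°.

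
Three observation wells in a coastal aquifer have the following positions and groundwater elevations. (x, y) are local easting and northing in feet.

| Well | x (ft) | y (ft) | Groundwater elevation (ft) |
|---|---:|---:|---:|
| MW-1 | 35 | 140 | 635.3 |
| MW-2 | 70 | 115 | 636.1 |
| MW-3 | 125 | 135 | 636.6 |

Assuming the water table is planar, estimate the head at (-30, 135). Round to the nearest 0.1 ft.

Differences from MW-1: to MW-2 (Δx, Δy, Δh) = (35, -25, +0.8); to MW-3 = (90, -5, +1.3).
Determinant of the coordinate differences = 35·(-5) − 90·(-25) = 2075.
∂h/∂x = [(+0.8)·(-5) − (+1.3)·(-25)] / 2075 = +0.01373
∂h/∂y = [35·(+1.3) − 90·(+0.8)] / 2075 = -0.01277
h(-30, 135) = 635.3 + (+0.01373)·(-65) + (-0.01277)·(-5) = 635.3 -0.893 +0.064 = 634.471 ft.

634.5 ft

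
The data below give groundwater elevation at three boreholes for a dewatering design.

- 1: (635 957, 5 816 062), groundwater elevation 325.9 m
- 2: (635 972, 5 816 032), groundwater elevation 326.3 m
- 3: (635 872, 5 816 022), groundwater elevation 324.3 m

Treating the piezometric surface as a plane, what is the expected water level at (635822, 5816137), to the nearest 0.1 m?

Differences from 1: to 2 (Δx, Δy, Δh) = (15, -30, +0.4); to 3 = (-85, -40, -1.6).
Determinant of the coordinate differences = 15·(-40) − (-85)·(-30) = -3150.
∂h/∂x = [(+0.4)·(-40) − (-1.6)·(-30)] / -3150 = +0.02032
∂h/∂y = [15·(-1.6) − (-85)·(+0.4)] / -3150 = -0.003175
h(635822, 5816137) = 325.9 + (+0.02032)·(-135) + (-0.003175)·(75) = 325.9 -2.743 -0.238 = 322.919 m.

322.9 m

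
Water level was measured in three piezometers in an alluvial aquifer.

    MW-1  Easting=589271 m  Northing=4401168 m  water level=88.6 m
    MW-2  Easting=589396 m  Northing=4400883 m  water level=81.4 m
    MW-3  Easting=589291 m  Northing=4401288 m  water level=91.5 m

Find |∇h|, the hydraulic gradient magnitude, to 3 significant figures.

Differences from MW-1: to MW-2 (Δx, Δy, Δh) = (125, -285, -7.2); to MW-3 = (20, 120, +2.9).
Solve a·Δx + b·Δy = Δh: det = 125·120 − 20·(-285) = 20700.
∂h/∂x = [(-7.2)·120 − (+2.9)·(-285)] / 20700 = -0.001812
∂h/∂y = [125·(+2.9) − 20·(-7.2)] / 20700 = +0.02447
|∇h| = √(-0.001812² + 0.02447²) = 0.02454

0.0245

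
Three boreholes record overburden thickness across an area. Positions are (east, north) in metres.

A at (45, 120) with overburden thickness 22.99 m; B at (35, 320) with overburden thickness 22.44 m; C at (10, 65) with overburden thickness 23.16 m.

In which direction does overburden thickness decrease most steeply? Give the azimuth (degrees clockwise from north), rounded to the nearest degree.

010°

With d = a·x + b·y + c and A as origin, the differences give:
  (-10)·a + 200·b = -0.55
  (-35)·a + (-55)·b = +0.17
Eliminate b (×(-55) and ×200, subtract): 7550·a = -3.750 → a = ∂d/∂x = -0.0004967
Back-substitute: b = ∂d/∂y = -0.002775.
Steepest decrease is along −∇f: components (+0.0004967 E, +0.002775 N).
Azimuth = atan2(+0.0004967, +0.002775) = 10.1° ≈ 010°.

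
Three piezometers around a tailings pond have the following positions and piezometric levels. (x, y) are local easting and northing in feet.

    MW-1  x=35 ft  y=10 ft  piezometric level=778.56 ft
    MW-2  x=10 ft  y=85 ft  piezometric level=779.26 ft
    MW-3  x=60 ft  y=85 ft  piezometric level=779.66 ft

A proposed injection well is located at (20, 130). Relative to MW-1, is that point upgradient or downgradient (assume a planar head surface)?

With h = a·x + b·y + c and MW-1 as origin, the differences give:
  (-25)·a + 75·b = +0.70
  25·a + 75·b = +1.10
Eliminate b (×75 and ×75, subtract): -3750·a = -30.000 → a = ∂h/∂x = +0.008000
Back-substitute: b = ∂h/∂y = +0.01200.
Head at (20, 130) = 778.56 + (+0.008000)·(-15) + (+0.01200)·(120) = 779.88 ft.
That is higher than the 778.56 ft at MW-1, so the point is upgradient.

upgradient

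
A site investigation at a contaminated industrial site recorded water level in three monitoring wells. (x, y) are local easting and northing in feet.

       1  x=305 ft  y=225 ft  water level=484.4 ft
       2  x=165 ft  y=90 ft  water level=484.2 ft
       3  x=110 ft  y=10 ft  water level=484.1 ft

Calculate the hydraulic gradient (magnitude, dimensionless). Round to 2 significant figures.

0.0010

With h = a·x + b·y + c and 1 as origin, the differences give:
  (-140)·a + (-135)·b = -0.2
  (-195)·a + (-215)·b = -0.3
Eliminate b (×(-215) and ×(-135), subtract): 3775·a = 2.50 → a = ∂h/∂x = +0.0006623
Back-substitute: b = ∂h/∂y = +0.0007947.
|∇h| = √(0.0006623² + 0.0007947²) = 0.001034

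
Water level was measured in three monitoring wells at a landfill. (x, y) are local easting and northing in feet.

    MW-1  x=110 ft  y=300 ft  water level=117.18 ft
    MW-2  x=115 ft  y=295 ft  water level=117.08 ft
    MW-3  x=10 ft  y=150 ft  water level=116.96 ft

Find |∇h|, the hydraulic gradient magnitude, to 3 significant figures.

With h = a·x + b·y + c and MW-1 as origin, the differences give:
  5·a + (-5)·b = -0.10
  (-100)·a + (-150)·b = -0.22
Eliminate b (×(-150) and ×(-5), subtract): -1250·a = 13.900 → a = ∂h/∂x = -0.01112
Back-substitute: b = ∂h/∂y = +0.008880.
|∇h| = √(-0.01112² + 0.008880²) = 0.01423

0.0142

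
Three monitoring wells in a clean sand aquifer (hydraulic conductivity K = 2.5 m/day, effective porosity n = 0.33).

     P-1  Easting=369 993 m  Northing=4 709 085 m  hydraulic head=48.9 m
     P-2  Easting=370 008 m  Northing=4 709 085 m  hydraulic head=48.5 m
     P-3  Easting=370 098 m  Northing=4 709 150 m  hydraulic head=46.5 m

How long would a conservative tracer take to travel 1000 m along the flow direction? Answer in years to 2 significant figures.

13 years

With h = a·x + b·y + c and P-1 as origin, the differences give:
  15·a + 0·b = -0.4
  105·a + 65·b = -2.4
Eliminate b (×65 and ×0, subtract): 975·a = -26.00 → a = ∂h/∂x = -0.02667
Back-substitute: b = ∂h/∂y = +0.006154.
|∇h| = √(-0.02667² + 0.006154²) = 0.02737
Seepage velocity v = K·i/n = 2.5 × 0.02737 / 0.33 = 0.2073 m/day.
t = 1000 / 0.2073 = 4824 days = 13.2 years.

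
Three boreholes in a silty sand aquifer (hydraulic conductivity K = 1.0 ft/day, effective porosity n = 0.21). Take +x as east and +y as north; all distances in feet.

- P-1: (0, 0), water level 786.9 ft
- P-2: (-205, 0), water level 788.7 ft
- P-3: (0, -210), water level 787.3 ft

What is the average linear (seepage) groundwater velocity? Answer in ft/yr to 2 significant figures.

16 ft/yr

∂h/∂x = (788.7 − 786.9) / (-205 − 0) = -0.008780
∂h/∂y = (787.3 − 786.9) / (-210 − 0) = -0.001905
|∇h| = √(-0.008780² + -0.001905²) = 0.008984
Seepage velocity v = K·i/n = 1.0 × 0.008984 / 0.21 = 0.04278 ft/day = 15.63 ft/yr.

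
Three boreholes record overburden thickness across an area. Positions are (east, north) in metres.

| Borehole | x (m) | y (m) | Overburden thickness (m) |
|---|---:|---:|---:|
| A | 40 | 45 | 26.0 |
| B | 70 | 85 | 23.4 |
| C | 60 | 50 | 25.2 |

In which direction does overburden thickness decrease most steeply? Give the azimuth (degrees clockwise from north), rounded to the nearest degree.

034°

Three-point gradient (reference A): Δ to B = (30, 40, -2.6), Δ to C = (20, 5, -0.8).
∂d/∂x = -0.02923, ∂d/∂y = -0.04308 (det = -650).
Steepest decrease is along −∇f: components (+0.02923 E, +0.04308 N).
Azimuth = atan2(+0.02923, +0.04308) = 34.2° ≈ 034°.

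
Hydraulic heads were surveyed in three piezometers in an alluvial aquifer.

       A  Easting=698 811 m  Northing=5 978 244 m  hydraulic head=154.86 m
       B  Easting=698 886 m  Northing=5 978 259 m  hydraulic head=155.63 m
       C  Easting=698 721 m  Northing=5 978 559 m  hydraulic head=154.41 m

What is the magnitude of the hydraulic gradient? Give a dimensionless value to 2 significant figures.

0.010

Taking A as reference: B−A = (75, 15, +0.77); C−A = (-90, 315, -0.45).
Determinant of the coordinate differences = 75·315 − (-90)·15 = 24975.
∂h/∂x = [(+0.77)·315 − (-0.45)·15] / 24975 = +0.009982
∂h/∂y = [75·(-0.45) − (-90)·(+0.77)] / 24975 = +0.001423
|∇h| = √(0.009982² + 0.001423²) = 0.01008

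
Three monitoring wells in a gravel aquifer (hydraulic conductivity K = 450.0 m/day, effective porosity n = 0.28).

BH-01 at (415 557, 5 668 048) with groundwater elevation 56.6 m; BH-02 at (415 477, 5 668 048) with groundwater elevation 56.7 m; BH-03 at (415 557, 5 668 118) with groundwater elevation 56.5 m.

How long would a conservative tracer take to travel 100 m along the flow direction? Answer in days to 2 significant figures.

33 days

∂h/∂x = (56.7 − 56.6) / (415477 − 415557) = -0.001250
∂h/∂y = (56.5 − 56.6) / (5668118 − 5668048) = -0.001429
|∇h| = √(-0.001250² + -0.001429²) = 0.001899
Seepage velocity v = K·i/n = 450.0 × 0.001899 / 0.28 = 3.052 m/day.
t = 100 / 3.052 = 32.77 days.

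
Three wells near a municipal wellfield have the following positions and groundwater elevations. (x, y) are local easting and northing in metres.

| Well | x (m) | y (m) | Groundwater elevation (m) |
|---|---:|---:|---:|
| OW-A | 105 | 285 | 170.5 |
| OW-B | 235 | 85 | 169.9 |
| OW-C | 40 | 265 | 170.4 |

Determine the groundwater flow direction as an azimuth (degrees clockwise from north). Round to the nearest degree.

189°

With h = a·x + b·y + c and OW-A as origin, the differences give:
  130·a + (-200)·b = -0.6
  (-65)·a + (-20)·b = -0.1
Eliminate b (×(-20) and ×(-200), subtract): -15600·a = -8.00 → a = ∂h/∂x = +0.0005128
Back-substitute: b = ∂h/∂y = +0.003333.
Flow direction (−∇h) has components (-0.0005128 E, -0.003333 N).
Azimuth = atan2(E, N) = atan2(-0.0005128, -0.003333) = 188.7° ≈ 189°.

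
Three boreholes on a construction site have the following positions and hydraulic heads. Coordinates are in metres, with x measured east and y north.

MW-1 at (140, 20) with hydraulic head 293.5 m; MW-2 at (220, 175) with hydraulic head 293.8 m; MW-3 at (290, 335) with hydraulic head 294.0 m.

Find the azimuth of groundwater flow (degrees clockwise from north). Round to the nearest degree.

With h = a·x + b·y + c and MW-1 as origin, the differences give:
  80·a + 155·b = +0.3
  150·a + 315·b = +0.5
Eliminate b (×315 and ×155, subtract): 1950·a = 17.00 → a = ∂h/∂x = +0.008718
Back-substitute: b = ∂h/∂y = -0.002564.
Flow direction (−∇h) has components (-0.008718 E, +0.002564 N).
Azimuth = atan2(E, N) = atan2(-0.008718, +0.002564) = 286.4° ≈ 286°.

286°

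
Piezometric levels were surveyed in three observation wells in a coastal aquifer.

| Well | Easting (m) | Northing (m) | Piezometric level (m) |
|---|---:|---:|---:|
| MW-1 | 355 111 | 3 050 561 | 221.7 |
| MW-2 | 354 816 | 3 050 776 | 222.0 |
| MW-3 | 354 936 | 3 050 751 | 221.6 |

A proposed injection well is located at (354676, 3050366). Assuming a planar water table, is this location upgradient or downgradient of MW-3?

Differences from MW-1: to MW-2 (Δx, Δy, Δh) = (-295, 215, +0.3); to MW-3 = (-175, 190, -0.1).
Solve a·Δx + b·Δy = Δh: det = (-295)·190 − (-175)·215 = -18425.
∂h/∂x = [(+0.3)·190 − (-0.1)·215] / -18425 = -0.004261
∂h/∂y = [(-295)·(-0.1) − (-175)·(+0.3)] / -18425 = -0.004450
Head at (354676, 3050366) = 221.7 + (-0.004261)·(-435) + (-0.004450)·(-195) = 224.42 m.
That is higher than the 221.6 m at MW-3, so the point is upgradient.

upgradient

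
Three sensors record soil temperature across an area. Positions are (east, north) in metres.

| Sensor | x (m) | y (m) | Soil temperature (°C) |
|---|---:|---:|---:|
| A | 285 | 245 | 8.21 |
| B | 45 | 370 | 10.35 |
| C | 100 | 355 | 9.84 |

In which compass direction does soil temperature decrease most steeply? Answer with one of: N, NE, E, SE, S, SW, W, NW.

With T = a·x + b·y + c and A as origin, the differences give:
  (-240)·a + 125·b = +2.14
  (-185)·a + 110·b = +1.63
Eliminate b (×110 and ×125, subtract): -3275·a = 31.650 → a = ∂T/∂x = -0.009664
Back-substitute: b = ∂T/∂y = -0.001435.
Steepest decrease is along −∇f = (+0.009664 E, +0.001435 N) → east.

E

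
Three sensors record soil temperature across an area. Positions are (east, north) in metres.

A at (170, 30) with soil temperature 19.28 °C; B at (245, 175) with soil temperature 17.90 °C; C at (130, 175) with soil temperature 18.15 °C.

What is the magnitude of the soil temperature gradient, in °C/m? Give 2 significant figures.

Differences from A: to B (Δx, Δy, Δh) = (75, 145, -1.38); to C = (-40, 145, -1.13).
Solve a·Δx + b·Δy = ΔT: det = 75·145 − (-40)·145 = 16675.
∂T/∂x = [(-1.38)·145 − (-1.13)·145] / 16675 = -0.002174
∂T/∂y = [75·(-1.13) − (-40)·(-1.38)] / 16675 = -0.008393
|∇f| = √(-0.002174² + -0.008393²) = 0.00867 °C/m

0.0087 °C/m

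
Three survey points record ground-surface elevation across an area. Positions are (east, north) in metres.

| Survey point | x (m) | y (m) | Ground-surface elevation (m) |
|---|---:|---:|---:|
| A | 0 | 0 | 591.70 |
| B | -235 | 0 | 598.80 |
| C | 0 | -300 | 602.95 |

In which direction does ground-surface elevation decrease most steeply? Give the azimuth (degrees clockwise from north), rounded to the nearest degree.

∂z/∂x = (598.80 − 591.70) / (-235 − 0) = -0.03021
∂z/∂y = (602.95 − 591.70) / (-300 − 0) = -0.03750
Steepest decrease is along −∇f: components (+0.03021 E, +0.03750 N).
Azimuth = atan2(+0.03021, +0.03750) = 38.9° ≈ 039°.

039°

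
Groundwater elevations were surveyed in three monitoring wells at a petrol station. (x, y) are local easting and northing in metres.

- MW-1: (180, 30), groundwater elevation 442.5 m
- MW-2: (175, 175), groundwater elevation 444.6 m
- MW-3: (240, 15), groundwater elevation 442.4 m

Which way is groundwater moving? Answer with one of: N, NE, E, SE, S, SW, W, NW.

With h = a·x + b·y + c and MW-1 as origin, the differences give:
  (-5)·a + 145·b = +2.1
  60·a + (-15)·b = -0.1
Eliminate b (×(-15) and ×145, subtract): -8625·a = -17.00 → a = ∂h/∂x = +0.001971
Back-substitute: b = ∂h/∂y = +0.01455.
Flow = −∇h = (-0.001971 east, -0.01455 north), which points south.

S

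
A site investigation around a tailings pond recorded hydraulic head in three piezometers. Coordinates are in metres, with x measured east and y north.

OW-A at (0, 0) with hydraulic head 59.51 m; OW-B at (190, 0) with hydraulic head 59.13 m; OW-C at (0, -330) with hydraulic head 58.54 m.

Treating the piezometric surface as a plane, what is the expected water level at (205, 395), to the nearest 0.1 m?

60.3 m

∂h/∂x = (59.13 − 59.51) / (190 − 0) = -0.002000
∂h/∂y = (58.54 − 59.51) / (-330 − 0) = +0.002939
h(205, 395) = 59.51 + (-0.002000)·(205) + (+0.002939)·(395) = 59.51 -0.410 +1.161 = 60.261 m.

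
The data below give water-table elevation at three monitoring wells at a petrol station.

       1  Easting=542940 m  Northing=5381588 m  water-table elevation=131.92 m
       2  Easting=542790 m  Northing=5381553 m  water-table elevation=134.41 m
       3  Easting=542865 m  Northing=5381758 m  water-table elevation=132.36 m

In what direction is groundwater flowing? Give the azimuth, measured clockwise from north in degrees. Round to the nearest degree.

With h = a·x + b·y + c and 1 as origin, the differences give:
  (-150)·a + (-35)·b = +2.49
  (-75)·a + 170·b = +0.44
Eliminate b (×170 and ×(-35), subtract): -28125·a = 438.700 → a = ∂h/∂x = -0.01560
Back-substitute: b = ∂h/∂y = -0.004293.
Flow direction (−∇h) has components (+0.01560 E, +0.004293 N).
Azimuth = atan2(E, N) = atan2(+0.01560, +0.004293) = 74.6° ≈ 075°.

075°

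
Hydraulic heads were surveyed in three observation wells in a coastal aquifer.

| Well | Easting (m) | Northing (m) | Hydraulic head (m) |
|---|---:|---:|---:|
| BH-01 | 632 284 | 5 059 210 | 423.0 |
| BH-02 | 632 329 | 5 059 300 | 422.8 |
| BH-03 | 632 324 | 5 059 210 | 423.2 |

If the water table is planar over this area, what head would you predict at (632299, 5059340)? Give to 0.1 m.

Taking BH-01 as reference: BH-02−BH-01 = (45, 90, -0.2); BH-03−BH-01 = (40, 0, +0.2).
Solve a·Δx + b·Δy = Δh: det = 45·0 − 40·90 = -3600.
∂h/∂x = [(-0.2)·0 − (+0.2)·90] / -3600 = +0.005000
∂h/∂y = [45·(+0.2) − 40·(-0.2)] / -3600 = -0.004722
h(632299, 5059340) = 423.0 + (+0.005000)·(15) + (-0.004722)·(130) = 423.0 +0.075 -0.614 = 422.461 m.

422.5 m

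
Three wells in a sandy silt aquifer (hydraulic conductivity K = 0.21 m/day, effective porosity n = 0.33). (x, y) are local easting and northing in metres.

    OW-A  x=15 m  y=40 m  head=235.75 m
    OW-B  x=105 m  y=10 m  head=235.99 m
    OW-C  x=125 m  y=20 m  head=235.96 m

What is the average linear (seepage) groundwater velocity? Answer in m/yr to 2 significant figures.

Taking OW-A as reference: OW-B−OW-A = (90, -30, +0.24); OW-C−OW-A = (110, -20, +0.21).
Determinant of the coordinate differences = 90·(-20) − 110·(-30) = 1500.
∂h/∂x = [(+0.24)·(-20) − (+0.21)·(-30)] / 1500 = +0.001000
∂h/∂y = [90·(+0.21) − 110·(+0.24)] / 1500 = -0.005000
|∇h| = √(0.001000² + -0.005000²) = 0.005099
Seepage velocity v = K·i/n = 0.21 × 0.005099 / 0.33 = 0.003245 m/day = 1.185 m/yr.

1.2 m/yr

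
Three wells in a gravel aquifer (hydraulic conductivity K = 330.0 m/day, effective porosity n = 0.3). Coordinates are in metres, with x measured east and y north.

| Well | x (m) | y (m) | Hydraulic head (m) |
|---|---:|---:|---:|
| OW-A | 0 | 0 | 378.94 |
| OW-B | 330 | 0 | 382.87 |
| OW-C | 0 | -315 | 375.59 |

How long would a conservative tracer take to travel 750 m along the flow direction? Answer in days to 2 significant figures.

∂h/∂x = (382.87 − 378.94) / (330 − 0) = +0.01191
∂h/∂y = (375.59 − 378.94) / (-315 − 0) = +0.01063
|∇h| = √(0.01191² + 0.01063²) = 0.01596
Seepage velocity v = K·i/n = 330.0 × 0.01596 / 0.3 = 17.56 m/day.
t = 750 / 17.56 = 42.71 days.

43 days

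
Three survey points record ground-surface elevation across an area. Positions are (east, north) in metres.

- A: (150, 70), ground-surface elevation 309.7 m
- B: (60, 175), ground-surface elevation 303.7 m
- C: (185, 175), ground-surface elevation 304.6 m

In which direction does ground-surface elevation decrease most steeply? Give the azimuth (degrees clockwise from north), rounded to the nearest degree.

352°

Differences from A: to B (Δx, Δy, Δh) = (-90, 105, -6.0); to C = (35, 105, -5.1).
Solve a·Δx + b·Δy = Δz: det = (-90)·105 − 35·105 = -13125.
∂z/∂x = [(-6.0)·105 − (-5.1)·105] / -13125 = +0.007200
∂z/∂y = [(-90)·(-5.1) − 35·(-6.0)] / -13125 = -0.05097
Steepest decrease is along −∇f: components (-0.007200 E, +0.05097 N).
Azimuth = atan2(-0.007200, +0.05097) = 352.0° ≈ 352°.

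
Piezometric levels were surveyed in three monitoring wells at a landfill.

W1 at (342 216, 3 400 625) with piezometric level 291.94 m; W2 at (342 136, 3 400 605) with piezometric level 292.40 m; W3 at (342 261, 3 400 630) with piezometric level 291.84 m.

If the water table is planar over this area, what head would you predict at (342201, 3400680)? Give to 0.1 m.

With h = a·x + b·y + c and W1 as origin, the differences give:
  (-80)·a + (-20)·b = +0.46
  45·a + 5·b = -0.10
Eliminate b (×5 and ×(-20), subtract): 500·a = 0.300 → a = ∂h/∂x = +0.0006000
Back-substitute: b = ∂h/∂y = -0.02540.
h(342201, 3400680) = 291.94 + (+0.0006000)·(-15) + (-0.02540)·(55) = 291.94 -0.009 -1.397 = 290.534 m.

290.5 m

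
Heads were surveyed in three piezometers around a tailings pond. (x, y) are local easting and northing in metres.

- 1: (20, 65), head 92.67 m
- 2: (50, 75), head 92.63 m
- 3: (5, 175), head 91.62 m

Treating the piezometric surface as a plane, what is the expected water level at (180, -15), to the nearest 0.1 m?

93.7 m

Taking 1 as reference: 2−1 = (30, 10, -0.04); 3−1 = (-15, 110, -1.05).
Determinant of the coordinate differences = 30·110 − (-15)·10 = 3450.
∂h/∂x = [(-0.04)·110 − (-1.05)·10] / 3450 = +0.001768
∂h/∂y = [30·(-1.05) − (-15)·(-0.04)] / 3450 = -0.009304
h(180, -15) = 92.67 + (+0.001768)·(160) + (-0.009304)·(-80) = 92.67 +0.283 +0.744 = 93.697 m.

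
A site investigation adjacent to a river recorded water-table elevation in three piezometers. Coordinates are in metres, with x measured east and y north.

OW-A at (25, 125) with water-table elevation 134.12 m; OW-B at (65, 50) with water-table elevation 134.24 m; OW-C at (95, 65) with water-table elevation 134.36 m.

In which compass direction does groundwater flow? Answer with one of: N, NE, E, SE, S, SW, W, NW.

W

Taking OW-A as reference: OW-B−OW-A = (40, -75, +0.12); OW-C−OW-A = (70, -60, +0.24).
Determinant of the coordinate differences = 40·(-60) − 70·(-75) = 2850.
∂h/∂x = [(+0.12)·(-60) − (+0.24)·(-75)] / 2850 = +0.003789
∂h/∂y = [40·(+0.24) − 70·(+0.12)] / 2850 = +0.0004211
Flow = −∇h = (-0.003789 east, -0.0004211 north), which points west.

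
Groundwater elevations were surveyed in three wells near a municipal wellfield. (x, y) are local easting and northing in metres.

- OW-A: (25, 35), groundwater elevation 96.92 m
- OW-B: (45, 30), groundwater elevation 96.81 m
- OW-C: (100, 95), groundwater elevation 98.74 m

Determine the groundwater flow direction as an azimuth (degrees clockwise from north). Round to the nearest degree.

183°

Three-point gradient (reference OW-A): Δ to OW-B = (20, -5, -0.11), Δ to OW-C = (75, 60, +1.82).
∂h/∂x = +0.001587, ∂h/∂y = +0.02835 (det = 1575).
Flow direction (−∇h) has components (-0.001587 E, -0.02835 N).
Azimuth = atan2(E, N) = atan2(-0.001587, -0.02835) = 183.2° ≈ 183°.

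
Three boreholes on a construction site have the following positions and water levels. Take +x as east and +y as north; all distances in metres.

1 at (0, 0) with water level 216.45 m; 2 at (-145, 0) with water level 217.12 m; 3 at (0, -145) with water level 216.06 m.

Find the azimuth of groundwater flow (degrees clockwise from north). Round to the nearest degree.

∂h/∂x = (217.12 − 216.45) / (-145 − 0) = -0.004621
∂h/∂y = (216.06 − 216.45) / (-145 − 0) = +0.002690
Flow direction (−∇h) has components (+0.004621 E, -0.002690 N).
Azimuth = atan2(E, N) = atan2(+0.004621, -0.002690) = 120.2° ≈ 120°.

120°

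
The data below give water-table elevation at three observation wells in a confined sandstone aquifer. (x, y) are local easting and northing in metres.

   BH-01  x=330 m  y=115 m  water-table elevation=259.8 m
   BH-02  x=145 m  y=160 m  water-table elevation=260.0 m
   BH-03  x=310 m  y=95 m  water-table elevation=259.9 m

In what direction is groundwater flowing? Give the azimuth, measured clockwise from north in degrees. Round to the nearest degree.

030°

Taking BH-01 as reference: BH-02−BH-01 = (-185, 45, +0.2); BH-03−BH-01 = (-20, -20, +0.1).
Determinant of the coordinate differences = (-185)·(-20) − (-20)·45 = 4600.
∂h/∂x = [(+0.2)·(-20) − (+0.1)·45] / 4600 = -0.001848
∂h/∂y = [(-185)·(+0.1) − (-20)·(+0.2)] / 4600 = -0.003152
Flow direction (−∇h) has components (+0.001848 E, +0.003152 N).
Azimuth = atan2(E, N) = atan2(+0.001848, +0.003152) = 30.4° ≈ 030°.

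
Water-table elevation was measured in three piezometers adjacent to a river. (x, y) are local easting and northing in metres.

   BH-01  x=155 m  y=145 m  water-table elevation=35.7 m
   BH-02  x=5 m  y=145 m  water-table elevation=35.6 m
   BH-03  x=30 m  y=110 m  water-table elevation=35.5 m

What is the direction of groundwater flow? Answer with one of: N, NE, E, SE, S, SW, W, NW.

S

Three-point gradient (reference BH-01): Δ to BH-02 = (-150, 0, -0.1), Δ to BH-03 = (-125, -35, -0.2).
∂h/∂x = +0.0006667, ∂h/∂y = +0.003333 (det = 5250).
Flow = −∇h = (-0.0006667 east, -0.003333 north), which points south.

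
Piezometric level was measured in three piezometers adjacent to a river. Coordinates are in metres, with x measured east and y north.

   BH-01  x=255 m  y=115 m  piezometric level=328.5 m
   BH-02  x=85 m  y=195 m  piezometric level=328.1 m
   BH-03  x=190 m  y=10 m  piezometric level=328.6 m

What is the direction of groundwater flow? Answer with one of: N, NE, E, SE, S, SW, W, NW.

NW

Three-point gradient (reference BH-01): Δ to BH-02 = (-170, 80, -0.4), Δ to BH-03 = (-65, -105, +0.1).
∂h/∂x = +0.001475, ∂h/∂y = -0.001866 (det = 23050).
Flow = −∇h = (-0.001475 east, +0.001866 north), which points northwest.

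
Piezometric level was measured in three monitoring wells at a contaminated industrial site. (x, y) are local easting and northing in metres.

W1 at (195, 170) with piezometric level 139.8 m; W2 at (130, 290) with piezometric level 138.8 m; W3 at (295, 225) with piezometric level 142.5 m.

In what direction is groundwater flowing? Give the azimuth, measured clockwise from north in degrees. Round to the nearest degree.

259°

Three-point gradient (reference W1): Δ to W2 = (-65, 120, -1.0), Δ to W3 = (100, 55, +2.7).
∂h/∂x = +0.02433, ∂h/∂y = +0.004848 (det = -15575).
Flow direction (−∇h) has components (-0.02433 E, -0.004848 N).
Azimuth = atan2(E, N) = atan2(-0.02433, -0.004848) = 258.7° ≈ 259°.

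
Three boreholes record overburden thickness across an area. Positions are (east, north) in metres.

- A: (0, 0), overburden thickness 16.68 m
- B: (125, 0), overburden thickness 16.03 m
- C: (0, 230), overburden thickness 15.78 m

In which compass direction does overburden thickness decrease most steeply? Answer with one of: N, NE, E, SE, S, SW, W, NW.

NE

∂d/∂x = (16.03 − 16.68) / (125 − 0) = -0.005200
∂d/∂y = (15.78 − 16.68) / (230 − 0) = -0.003913
Steepest decrease is along −∇f = (+0.005200 E, +0.003913 N) → northeast.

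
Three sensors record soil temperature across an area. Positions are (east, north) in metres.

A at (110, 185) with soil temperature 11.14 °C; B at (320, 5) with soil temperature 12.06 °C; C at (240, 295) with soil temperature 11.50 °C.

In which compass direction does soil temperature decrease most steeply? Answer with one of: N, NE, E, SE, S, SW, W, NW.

W

Differences from A: to B (Δx, Δy, Δh) = (210, -180, +0.92); to C = (130, 110, +0.36).
Solve a·Δx + b·Δy = ΔT: det = 210·110 − 130·(-180) = 46500.
∂T/∂x = [(+0.92)·110 − (+0.36)·(-180)] / 46500 = +0.003570
∂T/∂y = [210·(+0.36) − 130·(+0.92)] / 46500 = -0.0009462
Steepest decrease is along −∇f = (-0.003570 E, +0.0009462 N) → west.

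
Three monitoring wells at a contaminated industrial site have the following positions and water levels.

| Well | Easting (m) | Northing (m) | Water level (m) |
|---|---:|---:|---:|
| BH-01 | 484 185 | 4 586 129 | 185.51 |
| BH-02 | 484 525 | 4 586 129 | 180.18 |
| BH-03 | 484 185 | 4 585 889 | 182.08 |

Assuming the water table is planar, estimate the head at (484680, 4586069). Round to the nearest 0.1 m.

176.9 m

∂h/∂x = (180.18 − 185.51) / (484525 − 484185) = -0.01568
∂h/∂y = (182.08 − 185.51) / (4585889 − 4586129) = +0.01429
h(484680, 4586069) = 185.51 + (-0.01568)·(495) + (+0.01429)·(-60) = 185.51 -7.760 -0.857 = 176.893 m.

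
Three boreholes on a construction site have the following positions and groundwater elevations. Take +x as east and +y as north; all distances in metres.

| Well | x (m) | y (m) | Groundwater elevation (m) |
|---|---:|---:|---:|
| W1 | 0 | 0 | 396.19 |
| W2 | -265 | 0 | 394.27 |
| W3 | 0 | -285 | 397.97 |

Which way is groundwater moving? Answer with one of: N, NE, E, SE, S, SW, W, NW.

NW

∂h/∂x = (394.27 − 396.19) / (-265 − 0) = +0.007245
∂h/∂y = (397.97 − 396.19) / (-285 − 0) = -0.006246
Flow = −∇h = (-0.007245 east, +0.006246 north), which points northwest.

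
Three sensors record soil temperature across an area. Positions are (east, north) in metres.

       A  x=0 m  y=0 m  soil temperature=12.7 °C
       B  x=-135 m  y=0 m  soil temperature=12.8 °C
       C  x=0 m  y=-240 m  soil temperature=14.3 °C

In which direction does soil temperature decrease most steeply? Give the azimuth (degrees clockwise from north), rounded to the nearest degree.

∂T/∂x = (12.8 − 12.7) / (-135 − 0) = -0.0007407
∂T/∂y = (14.3 − 12.7) / (-240 − 0) = -0.006667
Steepest decrease is along −∇f: components (+0.0007407 E, +0.006667 N).
Azimuth = atan2(+0.0007407, +0.006667) = 6.3° ≈ 006°.

006°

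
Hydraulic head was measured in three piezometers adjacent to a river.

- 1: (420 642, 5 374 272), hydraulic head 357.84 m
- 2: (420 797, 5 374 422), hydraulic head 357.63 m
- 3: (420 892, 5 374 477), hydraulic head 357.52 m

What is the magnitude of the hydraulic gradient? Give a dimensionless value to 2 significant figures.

0.0010

With h = a·x + b·y + c and 1 as origin, the differences give:
  155·a + 150·b = -0.21
  250·a + 205·b = -0.32
Eliminate b (×205 and ×150, subtract): -5725·a = 4.950 → a = ∂h/∂x = -0.0008646
Back-substitute: b = ∂h/∂y = -0.0005066.
|∇h| = √(-0.0008646² + -0.0005066²) = 0.001002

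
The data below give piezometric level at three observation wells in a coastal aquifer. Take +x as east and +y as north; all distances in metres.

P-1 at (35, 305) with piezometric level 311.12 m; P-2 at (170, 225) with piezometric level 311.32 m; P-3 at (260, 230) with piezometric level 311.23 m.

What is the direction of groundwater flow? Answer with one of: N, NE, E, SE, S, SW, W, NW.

Taking P-1 as reference: P-2−P-1 = (135, -80, +0.20); P-3−P-1 = (225, -75, +0.11).
Solve a·Δx + b·Δy = Δh: det = 135·(-75) − 225·(-80) = 7875.
∂h/∂x = [(+0.20)·(-75) − (+0.11)·(-80)] / 7875 = -0.0007873
∂h/∂y = [135·(+0.11) − 225·(+0.20)] / 7875 = -0.003829
Flow = −∇h = (+0.0007873 east, +0.003829 north), which points north.

N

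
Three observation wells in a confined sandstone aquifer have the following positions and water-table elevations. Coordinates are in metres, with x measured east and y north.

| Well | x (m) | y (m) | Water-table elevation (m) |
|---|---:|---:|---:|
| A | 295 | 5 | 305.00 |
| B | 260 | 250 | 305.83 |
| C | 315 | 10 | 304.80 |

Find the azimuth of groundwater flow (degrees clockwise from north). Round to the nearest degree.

Taking A as reference: B−A = (-35, 245, +0.83); C−A = (20, 5, -0.20).
Solve a·Δx + b·Δy = Δh: det = (-35)·5 − 20·245 = -5075.
∂h/∂x = [(+0.83)·5 − (-0.20)·245] / -5075 = -0.01047
∂h/∂y = [(-35)·(-0.20) − 20·(+0.83)] / -5075 = +0.001892
Flow direction (−∇h) has components (+0.01047 E, -0.001892 N).
Azimuth = atan2(E, N) = atan2(+0.01047, -0.001892) = 100.2° ≈ 100°.

100°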